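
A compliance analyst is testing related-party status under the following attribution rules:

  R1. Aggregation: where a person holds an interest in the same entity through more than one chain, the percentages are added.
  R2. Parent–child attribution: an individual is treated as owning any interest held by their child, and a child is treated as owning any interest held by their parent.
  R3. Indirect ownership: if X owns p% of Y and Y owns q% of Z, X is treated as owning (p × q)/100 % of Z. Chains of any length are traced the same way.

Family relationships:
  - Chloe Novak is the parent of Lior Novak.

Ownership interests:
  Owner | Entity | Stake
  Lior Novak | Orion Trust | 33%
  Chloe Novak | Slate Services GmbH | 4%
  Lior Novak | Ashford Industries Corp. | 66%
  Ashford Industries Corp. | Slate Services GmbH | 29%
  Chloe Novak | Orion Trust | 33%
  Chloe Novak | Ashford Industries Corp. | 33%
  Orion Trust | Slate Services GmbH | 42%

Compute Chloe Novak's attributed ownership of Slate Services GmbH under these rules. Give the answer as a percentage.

By parent–child attribution (R2), Chloe Novak is treated as also owning Lior Novak's interest in Ashford Industries Corp, giving 33% + 66% = 99%.
By parent–child attribution (R2), Chloe Novak is treated as also owning Lior Novak's interest in Orion Trust, giving 33% + 33% = 66%.
Chain via Ashford Industries Corp. (R3): 99% × 29% = 28.71% of Slate Services GmbH.
Chain via Orion Trust (R3): 66% × 42% = 27.72% of Slate Services GmbH.
Direct interest in Slate Services GmbH: 4%.
Aggregating (R1): 28.71% + 27.72% + 4% = 60.43%.

60.43%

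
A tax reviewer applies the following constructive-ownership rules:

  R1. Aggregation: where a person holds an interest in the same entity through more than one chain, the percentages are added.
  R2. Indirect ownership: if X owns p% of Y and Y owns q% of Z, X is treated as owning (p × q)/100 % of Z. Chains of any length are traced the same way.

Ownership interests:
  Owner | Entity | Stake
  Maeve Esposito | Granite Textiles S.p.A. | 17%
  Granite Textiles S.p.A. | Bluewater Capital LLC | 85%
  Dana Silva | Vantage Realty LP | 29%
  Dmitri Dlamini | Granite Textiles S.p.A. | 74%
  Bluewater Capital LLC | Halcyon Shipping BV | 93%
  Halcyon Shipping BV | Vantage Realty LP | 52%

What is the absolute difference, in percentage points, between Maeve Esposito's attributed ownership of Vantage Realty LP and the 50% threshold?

Chain via Granite Textiles S.p.A. → Bluewater Capital LLC → Halcyon Shipping BV (R2): 17% × 85% × 93% × 52% = 6.98802% of Vantage Realty LP.
6.98802% falls short of the 50% threshold by 43.01198 percentage points.

43.01198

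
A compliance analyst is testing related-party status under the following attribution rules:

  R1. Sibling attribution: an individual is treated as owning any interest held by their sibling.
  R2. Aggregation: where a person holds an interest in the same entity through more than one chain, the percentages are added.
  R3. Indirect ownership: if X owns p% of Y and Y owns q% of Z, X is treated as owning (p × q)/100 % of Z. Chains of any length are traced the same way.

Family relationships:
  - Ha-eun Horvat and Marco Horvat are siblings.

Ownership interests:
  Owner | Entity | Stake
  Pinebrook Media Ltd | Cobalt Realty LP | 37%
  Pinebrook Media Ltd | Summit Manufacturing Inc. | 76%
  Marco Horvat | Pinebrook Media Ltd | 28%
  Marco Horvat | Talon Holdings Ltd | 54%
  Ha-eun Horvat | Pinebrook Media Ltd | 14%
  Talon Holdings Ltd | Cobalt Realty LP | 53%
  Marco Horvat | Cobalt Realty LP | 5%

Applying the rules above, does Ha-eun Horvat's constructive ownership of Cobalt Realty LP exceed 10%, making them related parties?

Yes

By sibling attribution (R1), Ha-eun Horvat is treated as also owning Marco Horvat's interest in Pinebrook Media Ltd, giving 14% + 28% = 42%.
By sibling attribution (R1), Ha-eun Horvat is treated as owning Marco Horvat's 54% interest in Talon Holdings Ltd.
By sibling attribution (R1), Ha-eun Horvat is treated as owning Marco Horvat's 5% interest in Cobalt Realty LP.
Chain via Pinebrook Media Ltd (R3): 42% × 37% = 15.54% of Cobalt Realty LP.
Chain via Talon Holdings Ltd (R3): 54% × 53% = 28.62% of Cobalt Realty LP.
Direct interest in Cobalt Realty LP: 5%.
Aggregating (R2): 15.54% + 28.62% + 5% = 49.16%.
49.16% exceeds the 10% threshold, so Ha-eun is a related party to Cobalt Realty LP.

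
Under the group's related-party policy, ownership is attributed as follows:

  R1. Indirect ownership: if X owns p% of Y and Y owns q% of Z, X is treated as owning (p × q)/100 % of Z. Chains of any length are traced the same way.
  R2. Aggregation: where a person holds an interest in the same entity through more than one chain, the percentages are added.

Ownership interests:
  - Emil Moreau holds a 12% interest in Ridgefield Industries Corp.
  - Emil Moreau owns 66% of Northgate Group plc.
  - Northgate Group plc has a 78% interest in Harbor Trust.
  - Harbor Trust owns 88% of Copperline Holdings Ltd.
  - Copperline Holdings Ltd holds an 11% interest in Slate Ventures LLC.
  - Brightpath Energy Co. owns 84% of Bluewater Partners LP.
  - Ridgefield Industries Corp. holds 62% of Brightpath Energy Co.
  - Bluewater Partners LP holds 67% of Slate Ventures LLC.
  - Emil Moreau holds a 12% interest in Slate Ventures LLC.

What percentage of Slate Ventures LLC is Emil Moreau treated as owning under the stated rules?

Chain via Ridgefield Industries Corp. → Brightpath Energy Co. → Bluewater Partners LP (R1): 12% × 62% × 84% × 67% = 4.187232% of Slate Ventures LLC.
Chain via Northgate Group plc → Harbor Trust → Copperline Holdings Ltd (R1): 66% × 78% × 88% × 11% = 4.983264% of Slate Ventures LLC.
Direct interest in Slate Ventures LLC: 12%.
Aggregating (R2): 4.187232% + 4.983264% + 12% = 21.170496%.

21.170496%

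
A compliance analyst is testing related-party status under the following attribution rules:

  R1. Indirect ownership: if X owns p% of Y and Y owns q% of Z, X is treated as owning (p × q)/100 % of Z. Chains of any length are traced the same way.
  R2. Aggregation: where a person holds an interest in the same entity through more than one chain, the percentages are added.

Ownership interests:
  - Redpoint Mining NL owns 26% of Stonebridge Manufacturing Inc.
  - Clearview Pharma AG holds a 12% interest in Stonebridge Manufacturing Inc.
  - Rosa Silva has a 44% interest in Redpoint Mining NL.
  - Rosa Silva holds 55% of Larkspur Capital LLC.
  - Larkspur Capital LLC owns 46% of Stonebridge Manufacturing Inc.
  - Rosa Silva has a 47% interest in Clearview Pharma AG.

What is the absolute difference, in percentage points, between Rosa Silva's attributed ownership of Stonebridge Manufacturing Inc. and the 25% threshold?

Chain via Larkspur Capital LLC (R1): 55% × 46% = 25.3% of Stonebridge Manufacturing Inc.
Chain via Clearview Pharma AG (R1): 47% × 12% = 5.64% of Stonebridge Manufacturing Inc.
Chain via Redpoint Mining NL (R1): 44% × 26% = 11.44% of Stonebridge Manufacturing Inc.
Aggregating (R2): 25.3% + 5.64% + 11.44% = 42.38%.
42.38% exceeds the 25% threshold by 17.38 percentage points.

17.38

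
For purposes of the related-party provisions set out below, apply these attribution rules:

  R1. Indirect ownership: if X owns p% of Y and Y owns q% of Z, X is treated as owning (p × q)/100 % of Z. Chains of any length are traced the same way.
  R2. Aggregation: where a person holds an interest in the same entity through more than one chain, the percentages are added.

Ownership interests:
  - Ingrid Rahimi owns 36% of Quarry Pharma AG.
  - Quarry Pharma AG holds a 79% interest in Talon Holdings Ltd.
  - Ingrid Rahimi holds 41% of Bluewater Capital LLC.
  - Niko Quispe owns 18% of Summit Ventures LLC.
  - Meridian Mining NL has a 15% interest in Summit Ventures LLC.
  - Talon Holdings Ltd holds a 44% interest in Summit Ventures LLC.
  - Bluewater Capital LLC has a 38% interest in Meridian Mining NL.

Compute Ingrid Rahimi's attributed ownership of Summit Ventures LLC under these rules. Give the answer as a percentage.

Chain via Quarry Pharma AG → Talon Holdings Ltd (R1): 36% × 79% × 44% = 12.5136% of Summit Ventures LLC.
Chain via Bluewater Capital LLC → Meridian Mining NL (R1): 41% × 38% × 15% = 2.337% of Summit Ventures LLC.
Aggregating (R2): 12.5136% + 2.337% = 14.8506%.

14.8506%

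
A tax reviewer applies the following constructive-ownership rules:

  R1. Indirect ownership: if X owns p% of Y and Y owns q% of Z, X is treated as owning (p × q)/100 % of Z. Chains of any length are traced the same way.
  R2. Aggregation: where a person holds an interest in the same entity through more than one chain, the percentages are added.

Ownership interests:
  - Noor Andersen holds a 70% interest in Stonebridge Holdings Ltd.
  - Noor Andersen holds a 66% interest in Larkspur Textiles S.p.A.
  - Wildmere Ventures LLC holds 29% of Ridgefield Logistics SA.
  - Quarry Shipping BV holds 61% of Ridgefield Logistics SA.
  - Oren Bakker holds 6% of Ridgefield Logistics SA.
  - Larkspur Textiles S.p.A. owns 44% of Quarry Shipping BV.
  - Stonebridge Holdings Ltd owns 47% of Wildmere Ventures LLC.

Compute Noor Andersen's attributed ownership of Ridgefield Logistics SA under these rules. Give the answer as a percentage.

Chain via Stonebridge Holdings Ltd → Wildmere Ventures LLC (R1): 70% × 47% × 29% = 9.541% of Ridgefield Logistics SA.
Chain via Larkspur Textiles S.p.A. → Quarry Shipping BV (R1): 66% × 44% × 61% = 17.7144% of Ridgefield Logistics SA.
Aggregating (R2): 9.541% + 17.7144% = 27.2554%.

27.2554%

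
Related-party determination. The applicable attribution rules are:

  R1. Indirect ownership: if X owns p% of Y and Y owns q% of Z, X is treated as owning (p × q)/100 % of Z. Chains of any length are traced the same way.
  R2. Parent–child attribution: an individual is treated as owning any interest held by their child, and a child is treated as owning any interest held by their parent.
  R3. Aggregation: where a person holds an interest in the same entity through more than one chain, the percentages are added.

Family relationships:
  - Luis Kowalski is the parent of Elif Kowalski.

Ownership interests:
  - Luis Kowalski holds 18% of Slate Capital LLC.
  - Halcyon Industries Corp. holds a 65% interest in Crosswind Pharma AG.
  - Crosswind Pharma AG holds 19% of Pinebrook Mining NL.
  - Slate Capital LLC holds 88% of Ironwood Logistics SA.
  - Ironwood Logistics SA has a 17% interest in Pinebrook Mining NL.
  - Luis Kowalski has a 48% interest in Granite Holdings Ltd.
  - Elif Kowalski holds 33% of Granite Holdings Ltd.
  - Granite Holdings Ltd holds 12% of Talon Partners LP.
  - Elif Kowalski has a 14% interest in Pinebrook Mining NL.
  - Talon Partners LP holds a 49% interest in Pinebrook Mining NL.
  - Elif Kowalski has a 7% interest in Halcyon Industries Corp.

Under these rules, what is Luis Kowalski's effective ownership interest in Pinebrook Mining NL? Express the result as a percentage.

22.3201%

By parent–child attribution (R2), Luis Kowalski is treated as also owning Elif Kowalski's interest in Granite Holdings Ltd, giving 48% + 33% = 81%.
By parent–child attribution (R2), Luis Kowalski is treated as owning Elif Kowalski's 7% interest in Halcyon Industries Corp.
By parent–child attribution (R2), Luis Kowalski is treated as owning Elif Kowalski's 14% interest in Pinebrook Mining NL.
Chain via Slate Capital LLC → Ironwood Logistics SA (R1): 18% × 88% × 17% = 2.6928% of Pinebrook Mining NL.
Chain via Granite Holdings Ltd → Talon Partners LP (R1): 81% × 12% × 49% = 4.7628% of Pinebrook Mining NL.
Chain via Halcyon Industries Corp. → Crosswind Pharma AG (R1): 7% × 65% × 19% = 0.8645% of Pinebrook Mining NL.
Direct interest in Pinebrook Mining NL: 14%.
Aggregating (R3): 2.6928% + 4.7628% + 0.8645% + 14% = 22.3201%.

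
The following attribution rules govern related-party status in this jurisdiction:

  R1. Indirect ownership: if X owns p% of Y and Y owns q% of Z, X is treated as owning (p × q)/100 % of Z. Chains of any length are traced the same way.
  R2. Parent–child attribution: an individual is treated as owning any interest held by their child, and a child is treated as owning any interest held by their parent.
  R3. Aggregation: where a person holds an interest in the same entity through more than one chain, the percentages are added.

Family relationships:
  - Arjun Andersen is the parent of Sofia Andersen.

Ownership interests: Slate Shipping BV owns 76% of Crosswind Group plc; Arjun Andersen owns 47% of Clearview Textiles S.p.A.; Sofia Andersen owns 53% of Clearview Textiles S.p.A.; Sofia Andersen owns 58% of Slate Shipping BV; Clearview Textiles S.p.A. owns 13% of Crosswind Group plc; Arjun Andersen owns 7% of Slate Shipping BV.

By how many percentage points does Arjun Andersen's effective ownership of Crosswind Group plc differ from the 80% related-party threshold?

By parent–child attribution (R2), Arjun Andersen is treated as also owning Sofia Andersen's interest in Slate Shipping BV, giving 7% + 58% = 65%.
By parent–child attribution (R2), Arjun Andersen is treated as also owning Sofia Andersen's interest in Clearview Textiles S.p.A, giving 47% + 53% = 100%.
Chain via Slate Shipping BV (R1): 65% × 76% = 49.4% of Crosswind Group plc.
Chain via Clearview Textiles S.p.A. (R1): 100% × 13% = 13% of Crosswind Group plc.
Aggregating (R3): 49.4% + 13% = 62.4%.
62.4% falls short of the 80% threshold by 17.6 percentage points.

17.6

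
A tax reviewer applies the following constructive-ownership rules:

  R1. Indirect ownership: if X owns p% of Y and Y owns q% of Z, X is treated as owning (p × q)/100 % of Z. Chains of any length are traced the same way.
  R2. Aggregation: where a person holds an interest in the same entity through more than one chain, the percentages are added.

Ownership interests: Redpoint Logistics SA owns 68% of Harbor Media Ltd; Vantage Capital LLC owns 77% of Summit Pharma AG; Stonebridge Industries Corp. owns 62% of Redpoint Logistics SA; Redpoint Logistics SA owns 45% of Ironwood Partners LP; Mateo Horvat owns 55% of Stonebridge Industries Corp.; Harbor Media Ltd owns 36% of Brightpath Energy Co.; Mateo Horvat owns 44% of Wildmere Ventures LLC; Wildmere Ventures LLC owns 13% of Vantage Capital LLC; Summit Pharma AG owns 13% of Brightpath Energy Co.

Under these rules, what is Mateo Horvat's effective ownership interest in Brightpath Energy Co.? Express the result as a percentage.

8.920252%

Chain via Stonebridge Industries Corp. → Redpoint Logistics SA → Harbor Media Ltd (R1): 55% × 62% × 68% × 36% = 8.34768% of Brightpath Energy Co.
Chain via Wildmere Ventures LLC → Vantage Capital LLC → Summit Pharma AG (R1): 44% × 13% × 77% × 13% = 0.572572% of Brightpath Energy Co.
Aggregating (R2): 8.34768% + 0.572572% = 8.920252%.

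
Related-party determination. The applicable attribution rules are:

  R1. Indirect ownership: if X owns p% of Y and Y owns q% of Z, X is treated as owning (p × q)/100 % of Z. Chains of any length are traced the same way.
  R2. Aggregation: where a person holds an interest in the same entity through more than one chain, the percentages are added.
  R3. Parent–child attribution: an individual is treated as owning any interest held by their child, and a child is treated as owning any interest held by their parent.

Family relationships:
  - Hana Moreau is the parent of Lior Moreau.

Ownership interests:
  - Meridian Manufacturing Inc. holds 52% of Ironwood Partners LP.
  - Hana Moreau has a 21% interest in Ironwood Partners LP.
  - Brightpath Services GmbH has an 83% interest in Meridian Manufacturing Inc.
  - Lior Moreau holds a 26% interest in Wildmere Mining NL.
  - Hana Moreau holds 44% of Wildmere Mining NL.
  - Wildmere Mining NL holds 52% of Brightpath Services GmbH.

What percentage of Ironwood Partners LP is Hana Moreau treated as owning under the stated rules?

36.71024%

By parent–child attribution (R3), Hana Moreau is treated as also owning Lior Moreau's interest in Wildmere Mining NL, giving 44% + 26% = 70%.
Chain via Wildmere Mining NL → Brightpath Services GmbH → Meridian Manufacturing Inc. (R1): 70% × 52% × 83% × 52% = 15.71024% of Ironwood Partners LP.
Direct interest in Ironwood Partners LP: 21%.
Aggregating (R2): 15.71024% + 21% = 36.71024%.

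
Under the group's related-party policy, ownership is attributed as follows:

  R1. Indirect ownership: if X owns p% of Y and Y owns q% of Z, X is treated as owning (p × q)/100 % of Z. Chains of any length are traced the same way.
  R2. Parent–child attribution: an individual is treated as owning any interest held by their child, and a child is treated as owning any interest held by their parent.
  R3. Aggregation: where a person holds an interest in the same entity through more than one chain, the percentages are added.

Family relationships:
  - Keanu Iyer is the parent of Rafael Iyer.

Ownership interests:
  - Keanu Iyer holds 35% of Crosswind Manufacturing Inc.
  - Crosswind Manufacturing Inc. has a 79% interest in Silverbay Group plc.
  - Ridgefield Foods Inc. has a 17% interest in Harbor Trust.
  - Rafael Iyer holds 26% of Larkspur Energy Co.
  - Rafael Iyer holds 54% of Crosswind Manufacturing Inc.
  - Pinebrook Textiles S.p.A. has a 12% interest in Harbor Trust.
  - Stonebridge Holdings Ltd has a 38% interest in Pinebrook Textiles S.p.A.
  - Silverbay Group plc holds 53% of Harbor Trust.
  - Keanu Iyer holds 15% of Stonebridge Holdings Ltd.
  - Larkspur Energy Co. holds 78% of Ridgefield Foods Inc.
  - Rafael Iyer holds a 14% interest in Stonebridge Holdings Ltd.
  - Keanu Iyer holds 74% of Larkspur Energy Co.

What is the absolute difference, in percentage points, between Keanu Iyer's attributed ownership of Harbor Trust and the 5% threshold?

By parent–child attribution (R2), Keanu Iyer is treated as also owning Rafael Iyer's interest in Larkspur Energy Co, giving 74% + 26% = 100%.
By parent–child attribution (R2), Keanu Iyer is treated as also owning Rafael Iyer's interest in Stonebridge Holdings Ltd, giving 15% + 14% = 29%.
By parent–child attribution (R2), Keanu Iyer is treated as also owning Rafael Iyer's interest in Crosswind Manufacturing Inc, giving 35% + 54% = 89%.
Chain via Larkspur Energy Co. → Ridgefield Foods Inc. (R1): 100% × 78% × 17% = 13.26% of Harbor Trust.
Chain via Stonebridge Holdings Ltd → Pinebrook Textiles S.p.A. (R1): 29% × 38% × 12% = 1.3224% of Harbor Trust.
Chain via Crosswind Manufacturing Inc. → Silverbay Group plc (R1): 89% × 79% × 53% = 37.2643% of Harbor Trust.
Aggregating (R3): 13.26% + 1.3224% + 37.2643% = 51.8467%.
51.8467% exceeds the 5% threshold by 46.8467 percentage points.

46.8467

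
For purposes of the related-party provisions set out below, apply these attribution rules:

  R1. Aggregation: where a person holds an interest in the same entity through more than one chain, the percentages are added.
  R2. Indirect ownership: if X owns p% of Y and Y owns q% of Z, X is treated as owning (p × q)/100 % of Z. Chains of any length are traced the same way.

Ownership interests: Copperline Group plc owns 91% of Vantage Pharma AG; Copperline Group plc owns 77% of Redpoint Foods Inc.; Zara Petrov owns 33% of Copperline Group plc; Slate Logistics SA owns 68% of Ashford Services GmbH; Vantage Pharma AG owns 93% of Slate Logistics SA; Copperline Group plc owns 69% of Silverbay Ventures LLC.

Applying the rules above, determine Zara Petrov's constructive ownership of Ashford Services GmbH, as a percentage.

18.990972%

Chain via Copperline Group plc → Vantage Pharma AG → Slate Logistics SA (R2): 33% × 91% × 93% × 68% = 18.990972% of Ashford Services GmbH.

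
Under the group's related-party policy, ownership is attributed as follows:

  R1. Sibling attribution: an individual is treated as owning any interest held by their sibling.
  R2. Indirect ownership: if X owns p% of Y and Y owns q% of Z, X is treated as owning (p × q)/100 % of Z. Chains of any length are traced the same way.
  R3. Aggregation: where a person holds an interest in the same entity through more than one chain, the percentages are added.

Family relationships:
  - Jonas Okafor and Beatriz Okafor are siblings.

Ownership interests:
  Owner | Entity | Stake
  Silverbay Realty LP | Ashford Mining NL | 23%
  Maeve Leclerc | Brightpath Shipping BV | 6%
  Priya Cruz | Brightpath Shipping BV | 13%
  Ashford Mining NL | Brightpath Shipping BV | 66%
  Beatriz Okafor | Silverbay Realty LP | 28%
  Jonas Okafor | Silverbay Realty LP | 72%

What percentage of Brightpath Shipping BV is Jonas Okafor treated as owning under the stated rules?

15.18%

By sibling attribution (R1), Jonas Okafor is treated as also owning Beatriz Okafor's interest in Silverbay Realty LP, giving 72% + 28% = 100%.
Chain via Silverbay Realty LP → Ashford Mining NL (R2): 100% × 23% × 66% = 15.18% of Brightpath Shipping BV.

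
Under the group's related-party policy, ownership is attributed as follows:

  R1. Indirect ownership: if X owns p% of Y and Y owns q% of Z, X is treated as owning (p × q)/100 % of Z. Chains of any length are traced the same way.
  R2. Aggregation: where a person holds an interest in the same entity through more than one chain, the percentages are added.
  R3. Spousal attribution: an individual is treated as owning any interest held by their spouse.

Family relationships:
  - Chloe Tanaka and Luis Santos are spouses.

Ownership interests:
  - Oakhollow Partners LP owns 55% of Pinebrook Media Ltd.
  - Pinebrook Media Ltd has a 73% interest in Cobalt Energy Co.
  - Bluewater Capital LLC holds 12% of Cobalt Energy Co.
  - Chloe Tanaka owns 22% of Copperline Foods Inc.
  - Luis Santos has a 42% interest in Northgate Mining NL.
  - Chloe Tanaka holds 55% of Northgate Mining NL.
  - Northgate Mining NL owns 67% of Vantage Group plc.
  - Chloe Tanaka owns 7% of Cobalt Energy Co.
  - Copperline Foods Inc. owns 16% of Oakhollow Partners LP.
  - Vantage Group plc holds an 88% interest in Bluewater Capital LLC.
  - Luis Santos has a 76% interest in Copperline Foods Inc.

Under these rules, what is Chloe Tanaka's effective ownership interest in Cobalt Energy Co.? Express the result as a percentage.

By spousal attribution (R3), Chloe Tanaka is treated as also owning Luis Santos's interest in Copperline Foods Inc, giving 22% + 76% = 98%.
By spousal attribution (R3), Chloe Tanaka is treated as also owning Luis Santos's interest in Northgate Mining NL, giving 55% + 42% = 97%.
Chain via Copperline Foods Inc. → Oakhollow Partners LP → Pinebrook Media Ltd (R1): 98% × 16% × 55% × 73% = 6.29552% of Cobalt Energy Co.
Chain via Northgate Mining NL → Vantage Group plc → Bluewater Capital LLC (R1): 97% × 67% × 88% × 12% = 6.862944% of Cobalt Energy Co.
Direct interest in Cobalt Energy Co: 7%.
Aggregating (R2): 6.29552% + 6.862944% + 7% = 20.158464%.

20.158464%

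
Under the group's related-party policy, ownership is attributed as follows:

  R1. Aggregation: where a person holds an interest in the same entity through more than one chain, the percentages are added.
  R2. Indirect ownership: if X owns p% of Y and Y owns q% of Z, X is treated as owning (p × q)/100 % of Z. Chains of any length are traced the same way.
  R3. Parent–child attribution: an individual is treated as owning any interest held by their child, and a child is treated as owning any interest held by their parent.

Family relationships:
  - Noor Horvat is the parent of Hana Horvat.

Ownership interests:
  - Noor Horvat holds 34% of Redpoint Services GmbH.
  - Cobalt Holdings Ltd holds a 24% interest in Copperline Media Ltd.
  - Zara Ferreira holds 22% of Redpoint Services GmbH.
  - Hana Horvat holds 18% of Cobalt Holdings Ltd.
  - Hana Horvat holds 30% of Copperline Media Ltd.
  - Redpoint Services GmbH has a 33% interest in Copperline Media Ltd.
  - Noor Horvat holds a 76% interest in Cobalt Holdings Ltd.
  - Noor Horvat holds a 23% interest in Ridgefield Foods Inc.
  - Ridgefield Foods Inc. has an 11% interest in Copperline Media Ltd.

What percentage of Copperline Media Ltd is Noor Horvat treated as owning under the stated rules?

By parent–child attribution (R3), Noor Horvat is treated as also owning Hana Horvat's interest in Cobalt Holdings Ltd, giving 76% + 18% = 94%.
By parent–child attribution (R3), Noor Horvat is treated as owning Hana Horvat's 30% interest in Copperline Media Ltd.
Chain via Ridgefield Foods Inc. (R2): 23% × 11% = 2.53% of Copperline Media Ltd.
Chain via Cobalt Holdings Ltd (R2): 94% × 24% = 22.56% of Copperline Media Ltd.
Chain via Redpoint Services GmbH (R2): 34% × 33% = 11.22% of Copperline Media Ltd.
Direct interest in Copperline Media Ltd: 30%.
Aggregating (R1): 2.53% + 22.56% + 11.22% + 30% = 66.31%.

66.31%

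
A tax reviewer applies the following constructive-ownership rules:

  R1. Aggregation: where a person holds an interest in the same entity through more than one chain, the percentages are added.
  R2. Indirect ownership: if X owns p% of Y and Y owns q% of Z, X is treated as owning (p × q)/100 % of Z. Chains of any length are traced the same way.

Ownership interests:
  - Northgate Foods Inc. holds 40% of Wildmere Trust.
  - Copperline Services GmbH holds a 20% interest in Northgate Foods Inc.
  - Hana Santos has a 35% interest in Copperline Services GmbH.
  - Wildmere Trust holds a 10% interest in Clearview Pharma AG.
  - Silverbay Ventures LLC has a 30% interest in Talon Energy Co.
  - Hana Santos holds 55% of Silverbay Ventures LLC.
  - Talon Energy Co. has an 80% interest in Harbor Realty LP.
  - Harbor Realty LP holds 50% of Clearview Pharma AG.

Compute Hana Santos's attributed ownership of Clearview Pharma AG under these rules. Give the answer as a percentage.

Chain via Silverbay Ventures LLC → Talon Energy Co. → Harbor Realty LP (R2): 55% × 30% × 80% × 50% = 6.6% of Clearview Pharma AG.
Chain via Copperline Services GmbH → Northgate Foods Inc. → Wildmere Trust (R2): 35% × 20% × 40% × 10% = 0.28% of Clearview Pharma AG.
Aggregating (R1): 6.6% + 0.28% = 6.88%.

6.88%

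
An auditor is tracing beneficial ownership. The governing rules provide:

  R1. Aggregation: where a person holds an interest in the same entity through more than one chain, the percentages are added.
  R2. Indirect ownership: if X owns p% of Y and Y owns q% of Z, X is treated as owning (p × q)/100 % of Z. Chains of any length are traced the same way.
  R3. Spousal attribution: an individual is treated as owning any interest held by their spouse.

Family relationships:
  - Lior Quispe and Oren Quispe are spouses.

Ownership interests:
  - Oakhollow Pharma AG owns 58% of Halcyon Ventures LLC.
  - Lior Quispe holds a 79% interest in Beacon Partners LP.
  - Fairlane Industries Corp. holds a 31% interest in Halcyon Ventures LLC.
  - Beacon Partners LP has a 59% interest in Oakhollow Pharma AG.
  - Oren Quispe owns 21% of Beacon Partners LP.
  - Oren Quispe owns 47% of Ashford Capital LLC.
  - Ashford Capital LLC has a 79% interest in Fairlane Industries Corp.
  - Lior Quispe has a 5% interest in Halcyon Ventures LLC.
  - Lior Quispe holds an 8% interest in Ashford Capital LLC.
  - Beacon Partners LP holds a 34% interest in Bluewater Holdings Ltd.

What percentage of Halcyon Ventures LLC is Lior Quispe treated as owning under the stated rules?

By spousal attribution (R3), Lior Quispe is treated as also owning Oren Quispe's interest in Ashford Capital LLC, giving 8% + 47% = 55%.
By spousal attribution (R3), Lior Quispe is treated as also owning Oren Quispe's interest in Beacon Partners LP, giving 79% + 21% = 100%.
Chain via Ashford Capital LLC → Fairlane Industries Corp. (R2): 55% × 79% × 31% = 13.4695% of Halcyon Ventures LLC.
Chain via Beacon Partners LP → Oakhollow Pharma AG (R2): 100% × 59% × 58% = 34.22% of Halcyon Ventures LLC.
Direct interest in Halcyon Ventures LLC: 5%.
Aggregating (R1): 13.4695% + 34.22% + 5% = 52.6895%.

52.6895%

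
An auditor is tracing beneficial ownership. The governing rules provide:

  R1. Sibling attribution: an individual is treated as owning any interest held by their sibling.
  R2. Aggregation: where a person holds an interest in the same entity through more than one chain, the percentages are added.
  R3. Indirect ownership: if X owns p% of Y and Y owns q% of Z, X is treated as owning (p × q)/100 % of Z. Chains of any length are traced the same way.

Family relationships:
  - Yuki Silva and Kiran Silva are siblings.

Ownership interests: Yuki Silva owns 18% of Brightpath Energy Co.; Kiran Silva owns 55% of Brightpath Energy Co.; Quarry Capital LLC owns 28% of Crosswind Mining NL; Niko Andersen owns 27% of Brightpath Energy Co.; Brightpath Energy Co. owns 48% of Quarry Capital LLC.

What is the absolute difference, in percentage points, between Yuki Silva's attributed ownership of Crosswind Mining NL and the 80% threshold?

70.1888

By sibling attribution (R1), Yuki Silva is treated as also owning Kiran Silva's interest in Brightpath Energy Co, giving 18% + 55% = 73%.
Chain via Brightpath Energy Co. → Quarry Capital LLC (R3): 73% × 48% × 28% = 9.8112% of Crosswind Mining NL.
9.8112% falls short of the 80% threshold by 70.1888 percentage points.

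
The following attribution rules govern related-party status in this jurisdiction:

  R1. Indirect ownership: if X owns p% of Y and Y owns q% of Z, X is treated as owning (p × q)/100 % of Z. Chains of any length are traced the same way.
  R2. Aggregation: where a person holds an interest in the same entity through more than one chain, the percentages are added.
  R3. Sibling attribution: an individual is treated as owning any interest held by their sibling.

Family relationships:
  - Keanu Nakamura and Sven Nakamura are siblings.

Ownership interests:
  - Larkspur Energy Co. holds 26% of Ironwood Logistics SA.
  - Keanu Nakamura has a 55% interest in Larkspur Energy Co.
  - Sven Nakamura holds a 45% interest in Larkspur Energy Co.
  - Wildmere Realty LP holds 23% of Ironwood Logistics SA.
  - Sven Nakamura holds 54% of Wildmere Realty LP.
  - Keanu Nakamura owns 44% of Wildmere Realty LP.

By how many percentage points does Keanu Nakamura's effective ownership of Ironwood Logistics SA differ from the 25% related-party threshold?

By sibling attribution (R3), Keanu Nakamura is treated as also owning Sven Nakamura's interest in Larkspur Energy Co, giving 55% + 45% = 100%.
By sibling attribution (R3), Keanu Nakamura is treated as also owning Sven Nakamura's interest in Wildmere Realty LP, giving 44% + 54% = 98%.
Chain via Larkspur Energy Co. (R1): 100% × 26% = 26% of Ironwood Logistics SA.
Chain via Wildmere Realty LP (R1): 98% × 23% = 22.54% of Ironwood Logistics SA.
Aggregating (R2): 26% + 22.54% = 48.54%.
48.54% exceeds the 25% threshold by 23.54 percentage points.

23.54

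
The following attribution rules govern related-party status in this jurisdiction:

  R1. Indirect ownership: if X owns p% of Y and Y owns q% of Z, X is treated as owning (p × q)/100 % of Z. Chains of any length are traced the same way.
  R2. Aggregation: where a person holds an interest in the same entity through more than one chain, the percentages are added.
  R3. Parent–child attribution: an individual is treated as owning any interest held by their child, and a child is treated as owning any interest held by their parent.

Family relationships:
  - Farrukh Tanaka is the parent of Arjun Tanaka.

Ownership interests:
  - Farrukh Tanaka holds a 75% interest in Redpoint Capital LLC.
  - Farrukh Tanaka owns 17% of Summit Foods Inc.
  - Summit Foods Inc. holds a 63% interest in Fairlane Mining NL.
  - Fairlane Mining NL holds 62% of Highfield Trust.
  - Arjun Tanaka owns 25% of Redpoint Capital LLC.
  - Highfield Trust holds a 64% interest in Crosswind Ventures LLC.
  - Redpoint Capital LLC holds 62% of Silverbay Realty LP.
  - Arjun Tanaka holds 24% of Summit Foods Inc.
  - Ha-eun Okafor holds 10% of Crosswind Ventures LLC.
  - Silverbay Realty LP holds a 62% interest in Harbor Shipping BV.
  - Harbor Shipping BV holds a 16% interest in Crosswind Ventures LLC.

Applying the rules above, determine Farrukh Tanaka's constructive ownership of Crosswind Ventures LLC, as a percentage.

16.399744%

By parent–child attribution (R3), Farrukh Tanaka is treated as also owning Arjun Tanaka's interest in Summit Foods Inc, giving 17% + 24% = 41%.
By parent–child attribution (R3), Farrukh Tanaka is treated as also owning Arjun Tanaka's interest in Redpoint Capital LLC, giving 75% + 25% = 100%.
Chain via Summit Foods Inc. → Fairlane Mining NL → Highfield Trust (R1): 41% × 63% × 62% × 64% = 10.249344% of Crosswind Ventures LLC.
Chain via Redpoint Capital LLC → Silverbay Realty LP → Harbor Shipping BV (R1): 100% × 62% × 62% × 16% = 6.1504% of Crosswind Ventures LLC.
Aggregating (R2): 10.249344% + 6.1504% = 16.399744%.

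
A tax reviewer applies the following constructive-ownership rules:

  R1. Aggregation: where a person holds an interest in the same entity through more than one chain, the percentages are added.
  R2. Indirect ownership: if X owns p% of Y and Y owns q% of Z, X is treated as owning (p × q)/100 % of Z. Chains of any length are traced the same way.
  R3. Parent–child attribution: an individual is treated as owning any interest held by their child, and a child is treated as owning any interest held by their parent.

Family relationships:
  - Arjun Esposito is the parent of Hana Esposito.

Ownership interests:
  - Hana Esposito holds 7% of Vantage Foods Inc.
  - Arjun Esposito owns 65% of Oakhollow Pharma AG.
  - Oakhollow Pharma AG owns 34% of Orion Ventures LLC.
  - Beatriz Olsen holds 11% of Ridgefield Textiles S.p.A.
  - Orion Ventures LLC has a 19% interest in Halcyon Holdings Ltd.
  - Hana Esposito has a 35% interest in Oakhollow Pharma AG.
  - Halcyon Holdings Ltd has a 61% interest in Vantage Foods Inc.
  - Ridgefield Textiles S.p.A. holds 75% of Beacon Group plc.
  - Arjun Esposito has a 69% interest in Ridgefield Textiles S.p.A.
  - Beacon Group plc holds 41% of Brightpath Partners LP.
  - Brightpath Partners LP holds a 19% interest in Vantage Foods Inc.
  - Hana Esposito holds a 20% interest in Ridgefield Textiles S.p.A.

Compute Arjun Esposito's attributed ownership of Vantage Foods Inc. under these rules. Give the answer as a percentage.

16.140425%

By parent–child attribution (R3), Arjun Esposito is treated as also owning Hana Esposito's interest in Ridgefield Textiles S.p.A, giving 69% + 20% = 89%.
By parent–child attribution (R3), Arjun Esposito is treated as also owning Hana Esposito's interest in Oakhollow Pharma AG, giving 65% + 35% = 100%.
By parent–child attribution (R3), Arjun Esposito is treated as owning Hana Esposito's 7% interest in Vantage Foods Inc.
Chain via Ridgefield Textiles S.p.A. → Beacon Group plc → Brightpath Partners LP (R2): 89% × 75% × 41% × 19% = 5.199825% of Vantage Foods Inc.
Chain via Oakhollow Pharma AG → Orion Ventures LLC → Halcyon Holdings Ltd (R2): 100% × 34% × 19% × 61% = 3.9406% of Vantage Foods Inc.
Direct interest in Vantage Foods Inc: 7%.
Aggregating (R1): 5.199825% + 3.9406% + 7% = 16.140425%.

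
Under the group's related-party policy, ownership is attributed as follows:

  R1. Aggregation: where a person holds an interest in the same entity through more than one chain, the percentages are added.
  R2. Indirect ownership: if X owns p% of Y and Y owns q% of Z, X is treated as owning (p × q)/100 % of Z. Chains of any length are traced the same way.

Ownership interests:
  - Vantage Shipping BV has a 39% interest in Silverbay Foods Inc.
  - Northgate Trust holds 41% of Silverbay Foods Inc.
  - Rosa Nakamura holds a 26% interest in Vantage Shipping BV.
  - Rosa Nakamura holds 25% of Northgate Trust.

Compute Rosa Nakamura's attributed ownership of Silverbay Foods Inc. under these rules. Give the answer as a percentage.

Chain via Northgate Trust (R2): 25% × 41% = 10.25% of Silverbay Foods Inc.
Chain via Vantage Shipping BV (R2): 26% × 39% = 10.14% of Silverbay Foods Inc.
Aggregating (R1): 10.25% + 10.14% = 20.39%.

20.39%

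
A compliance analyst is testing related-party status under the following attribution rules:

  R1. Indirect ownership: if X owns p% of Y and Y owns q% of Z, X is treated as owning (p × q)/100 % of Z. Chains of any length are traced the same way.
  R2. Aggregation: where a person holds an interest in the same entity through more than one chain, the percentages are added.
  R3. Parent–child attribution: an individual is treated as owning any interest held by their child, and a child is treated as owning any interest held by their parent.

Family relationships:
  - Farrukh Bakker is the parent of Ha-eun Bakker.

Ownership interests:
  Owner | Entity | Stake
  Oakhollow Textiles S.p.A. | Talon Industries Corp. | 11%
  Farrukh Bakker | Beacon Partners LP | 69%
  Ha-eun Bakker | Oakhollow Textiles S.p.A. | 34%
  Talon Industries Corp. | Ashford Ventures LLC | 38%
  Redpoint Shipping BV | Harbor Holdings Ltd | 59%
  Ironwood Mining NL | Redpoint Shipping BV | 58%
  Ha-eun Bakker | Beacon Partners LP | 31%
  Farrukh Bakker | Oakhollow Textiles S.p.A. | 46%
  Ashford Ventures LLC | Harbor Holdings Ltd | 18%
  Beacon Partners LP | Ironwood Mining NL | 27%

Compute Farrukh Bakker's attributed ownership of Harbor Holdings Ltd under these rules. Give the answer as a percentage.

9.84132%

By parent–child attribution (R3), Farrukh Bakker is treated as also owning Ha-eun Bakker's interest in Beacon Partners LP, giving 69% + 31% = 100%.
By parent–child attribution (R3), Farrukh Bakker is treated as also owning Ha-eun Bakker's interest in Oakhollow Textiles S.p.A, giving 46% + 34% = 80%.
Chain via Beacon Partners LP → Ironwood Mining NL → Redpoint Shipping BV (R1): 100% × 27% × 58% × 59% = 9.2394% of Harbor Holdings Ltd.
Chain via Oakhollow Textiles S.p.A. → Talon Industries Corp. → Ashford Ventures LLC (R1): 80% × 11% × 38% × 18% = 0.60192% of Harbor Holdings Ltd.
Aggregating (R2): 9.2394% + 0.60192% = 9.84132%.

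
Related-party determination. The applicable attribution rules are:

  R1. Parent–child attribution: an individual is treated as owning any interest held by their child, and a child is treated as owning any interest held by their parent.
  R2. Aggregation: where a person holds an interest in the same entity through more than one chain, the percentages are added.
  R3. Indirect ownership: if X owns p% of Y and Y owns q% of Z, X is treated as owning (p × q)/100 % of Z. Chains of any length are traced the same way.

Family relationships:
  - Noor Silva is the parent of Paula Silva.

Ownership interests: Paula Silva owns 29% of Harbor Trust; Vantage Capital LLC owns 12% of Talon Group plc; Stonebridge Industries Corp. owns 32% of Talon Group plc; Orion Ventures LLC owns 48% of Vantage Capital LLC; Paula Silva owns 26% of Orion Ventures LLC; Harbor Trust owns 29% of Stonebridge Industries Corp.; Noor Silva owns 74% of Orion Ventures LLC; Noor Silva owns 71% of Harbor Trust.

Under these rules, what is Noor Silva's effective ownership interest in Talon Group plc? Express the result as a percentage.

By parent–child attribution (R1), Noor Silva is treated as also owning Paula Silva's interest in Harbor Trust, giving 71% + 29% = 100%.
By parent–child attribution (R1), Noor Silva is treated as also owning Paula Silva's interest in Orion Ventures LLC, giving 74% + 26% = 100%.
Chain via Harbor Trust → Stonebridge Industries Corp. (R3): 100% × 29% × 32% = 9.28% of Talon Group plc.
Chain via Orion Ventures LLC → Vantage Capital LLC (R3): 100% × 48% × 12% = 5.76% of Talon Group plc.
Aggregating (R2): 9.28% + 5.76% = 15.04%.

15.04%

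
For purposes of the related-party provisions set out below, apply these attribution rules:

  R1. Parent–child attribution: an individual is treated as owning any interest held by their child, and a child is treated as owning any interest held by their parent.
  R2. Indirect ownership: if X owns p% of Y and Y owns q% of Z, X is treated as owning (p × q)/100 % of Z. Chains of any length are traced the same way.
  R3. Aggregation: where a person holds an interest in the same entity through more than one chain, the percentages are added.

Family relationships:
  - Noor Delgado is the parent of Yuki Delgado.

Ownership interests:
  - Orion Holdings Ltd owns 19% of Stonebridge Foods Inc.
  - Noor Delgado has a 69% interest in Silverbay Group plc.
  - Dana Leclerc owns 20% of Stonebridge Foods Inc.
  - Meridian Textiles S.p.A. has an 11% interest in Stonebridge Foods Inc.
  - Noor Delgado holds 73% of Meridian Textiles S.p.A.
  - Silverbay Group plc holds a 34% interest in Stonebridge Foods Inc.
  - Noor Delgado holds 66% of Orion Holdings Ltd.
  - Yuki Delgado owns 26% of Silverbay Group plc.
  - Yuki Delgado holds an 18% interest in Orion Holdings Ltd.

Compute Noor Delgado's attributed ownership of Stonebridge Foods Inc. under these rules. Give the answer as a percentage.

56.29%

By parent–child attribution (R1), Noor Delgado is treated as also owning Yuki Delgado's interest in Orion Holdings Ltd, giving 66% + 18% = 84%.
By parent–child attribution (R1), Noor Delgado is treated as also owning Yuki Delgado's interest in Silverbay Group plc, giving 69% + 26% = 95%.
Chain via Meridian Textiles S.p.A. (R2): 73% × 11% = 8.03% of Stonebridge Foods Inc.
Chain via Orion Holdings Ltd (R2): 84% × 19% = 15.96% of Stonebridge Foods Inc.
Chain via Silverbay Group plc (R2): 95% × 34% = 32.3% of Stonebridge Foods Inc.
Aggregating (R3): 8.03% + 15.96% + 32.3% = 56.29%.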